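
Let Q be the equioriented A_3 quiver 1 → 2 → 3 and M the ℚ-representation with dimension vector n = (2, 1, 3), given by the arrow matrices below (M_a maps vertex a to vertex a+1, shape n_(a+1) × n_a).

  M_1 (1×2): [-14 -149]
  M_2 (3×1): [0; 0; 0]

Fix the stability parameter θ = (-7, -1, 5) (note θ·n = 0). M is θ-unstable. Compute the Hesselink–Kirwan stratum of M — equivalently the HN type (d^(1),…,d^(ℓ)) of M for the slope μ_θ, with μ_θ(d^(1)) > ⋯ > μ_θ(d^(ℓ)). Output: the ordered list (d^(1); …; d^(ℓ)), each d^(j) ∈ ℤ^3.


Via rank(M_{q-1}∘⋯∘M_p): M ≅ I[1,1], I[1,2], I[3,3]^3.
μ_θ-semistable layers: μ^(1)=5; μ^(2)=-1; μ^(3)=-7

((0, 0, 3); (0, 1, 0); (2, 0, 0))


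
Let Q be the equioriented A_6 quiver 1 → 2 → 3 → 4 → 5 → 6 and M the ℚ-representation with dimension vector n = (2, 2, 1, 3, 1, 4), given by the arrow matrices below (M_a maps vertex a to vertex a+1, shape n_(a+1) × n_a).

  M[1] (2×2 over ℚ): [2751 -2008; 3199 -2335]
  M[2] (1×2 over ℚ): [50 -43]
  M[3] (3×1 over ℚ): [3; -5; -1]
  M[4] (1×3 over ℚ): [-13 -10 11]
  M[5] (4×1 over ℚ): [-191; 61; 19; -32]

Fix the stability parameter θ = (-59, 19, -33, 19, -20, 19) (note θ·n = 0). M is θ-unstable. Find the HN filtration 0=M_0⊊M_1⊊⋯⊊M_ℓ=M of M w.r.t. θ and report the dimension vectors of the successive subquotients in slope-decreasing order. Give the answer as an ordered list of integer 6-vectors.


Interval decomposition of M: I[1,2], I[1,4], I[4,4], I[4,6], I[6,6]^3.
HN type (ℓ=4): μ^(1)=19; μ^(2)=-1/2; μ^(3)=-7; μ^(4)=-59

((0, 1, 0, 2, 0, 4); (0, 0, 0, 1, 1, 0); (0, 1, 1, 0, 0, 0); (2, 0, 0, 0, 0, 0))


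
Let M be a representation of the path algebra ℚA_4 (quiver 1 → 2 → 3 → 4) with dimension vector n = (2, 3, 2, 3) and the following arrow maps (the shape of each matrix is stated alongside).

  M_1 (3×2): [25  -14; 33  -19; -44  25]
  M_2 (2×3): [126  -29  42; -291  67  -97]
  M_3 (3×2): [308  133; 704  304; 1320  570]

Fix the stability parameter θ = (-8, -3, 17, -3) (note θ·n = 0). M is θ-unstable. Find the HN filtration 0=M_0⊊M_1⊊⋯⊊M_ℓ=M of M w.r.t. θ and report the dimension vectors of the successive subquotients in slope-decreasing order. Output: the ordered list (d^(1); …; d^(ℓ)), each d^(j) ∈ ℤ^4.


Via rank(M_{q-1}∘⋯∘M_p): M ≅ I[1,3], I[1,4], I[2,2], I[4,4]^2.
μ_θ-semistable layers: μ^(1)=17; μ^(2)=7; μ^(3)=-3; μ^(4)=-8

((0, 0, 1, 0); (0, 0, 1, 1); (0, 3, 0, 2); (2, 0, 0, 0))


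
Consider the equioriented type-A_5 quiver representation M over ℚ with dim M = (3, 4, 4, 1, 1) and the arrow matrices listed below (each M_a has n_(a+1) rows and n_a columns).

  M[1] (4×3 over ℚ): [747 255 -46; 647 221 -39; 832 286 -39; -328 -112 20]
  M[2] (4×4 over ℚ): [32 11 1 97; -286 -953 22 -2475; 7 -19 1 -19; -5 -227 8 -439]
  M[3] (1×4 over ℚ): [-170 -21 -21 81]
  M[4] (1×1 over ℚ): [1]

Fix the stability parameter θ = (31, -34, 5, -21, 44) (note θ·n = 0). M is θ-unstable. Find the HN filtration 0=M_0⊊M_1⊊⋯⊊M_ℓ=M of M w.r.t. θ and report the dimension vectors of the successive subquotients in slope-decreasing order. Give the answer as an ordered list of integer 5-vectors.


Interval decomposition of M: I[1,1], I[1,3], I[1,5], I[2,2], I[2,3], I[3,3].
HN type (ℓ=6): μ^(1)=44; μ^(2)=31; μ^(3)=5; μ^(4)=-3/2; μ^(5)=-19/4; μ^(6)=-34

((0, 0, 0, 0, 1); (1, 0, 0, 0, 0); (0, 0, 3, 0, 0); (1, 1, 0, 0, 0); (1, 1, 1, 1, 0); (0, 2, 0, 0, 0))


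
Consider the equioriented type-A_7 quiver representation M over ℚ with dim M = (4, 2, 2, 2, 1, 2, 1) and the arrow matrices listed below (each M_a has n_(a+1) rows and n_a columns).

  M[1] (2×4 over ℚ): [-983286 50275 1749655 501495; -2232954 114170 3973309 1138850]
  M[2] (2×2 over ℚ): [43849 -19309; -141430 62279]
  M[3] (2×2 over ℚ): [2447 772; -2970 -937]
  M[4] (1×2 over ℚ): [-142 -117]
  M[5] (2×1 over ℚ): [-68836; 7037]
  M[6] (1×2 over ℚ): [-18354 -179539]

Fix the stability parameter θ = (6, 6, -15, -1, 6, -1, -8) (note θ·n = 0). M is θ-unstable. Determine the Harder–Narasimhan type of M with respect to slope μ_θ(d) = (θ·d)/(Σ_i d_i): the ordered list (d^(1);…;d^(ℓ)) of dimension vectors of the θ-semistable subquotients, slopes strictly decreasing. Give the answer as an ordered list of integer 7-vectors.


Via rank(M_{q-1}∘⋯∘M_p): M ≅ I[1,1]^2, I[1,4], I[1,7], I[6,6].
μ_θ-semistable layers: μ^(1)=6; μ^(2)=-1

((2, 0, 0, 0, 0, 0, 0); (2, 2, 2, 2, 1, 2, 1))


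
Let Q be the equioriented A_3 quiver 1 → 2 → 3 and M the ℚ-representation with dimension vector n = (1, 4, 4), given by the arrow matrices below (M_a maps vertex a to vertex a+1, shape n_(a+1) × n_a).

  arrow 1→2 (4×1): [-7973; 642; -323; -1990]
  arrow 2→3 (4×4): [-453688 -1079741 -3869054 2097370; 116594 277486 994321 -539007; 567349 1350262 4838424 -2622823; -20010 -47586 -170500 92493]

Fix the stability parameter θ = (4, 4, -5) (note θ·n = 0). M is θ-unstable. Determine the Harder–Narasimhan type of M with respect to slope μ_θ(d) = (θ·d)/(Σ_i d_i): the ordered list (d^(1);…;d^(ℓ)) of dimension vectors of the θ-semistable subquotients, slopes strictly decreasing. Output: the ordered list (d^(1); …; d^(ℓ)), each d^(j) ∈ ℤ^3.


Via rank(M_{q-1}∘⋯∘M_p): M ≅ I[1,3], I[2,3]^3.
μ_θ-semistable layers: μ^(1)=1; μ^(2)=-1/2

((1, 1, 1); (0, 3, 3))


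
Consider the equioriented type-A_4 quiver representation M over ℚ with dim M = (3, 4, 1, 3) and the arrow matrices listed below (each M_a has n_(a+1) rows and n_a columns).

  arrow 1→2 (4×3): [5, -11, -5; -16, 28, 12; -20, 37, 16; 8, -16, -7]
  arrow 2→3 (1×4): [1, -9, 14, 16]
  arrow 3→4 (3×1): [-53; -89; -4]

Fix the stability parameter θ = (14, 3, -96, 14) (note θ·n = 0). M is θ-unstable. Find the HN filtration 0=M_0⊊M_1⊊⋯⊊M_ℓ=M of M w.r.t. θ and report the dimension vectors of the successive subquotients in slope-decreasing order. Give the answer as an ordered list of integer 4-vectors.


Via rank(M_{q-1}∘⋯∘M_p): M ≅ I[1,2]^2, I[1,4], I[2,2], I[4,4]^2.
μ_θ-semistable layers: μ^(1)=14; μ^(2)=17/2; μ^(3)=3; μ^(4)=-79/3

((0, 0, 0, 3); (2, 2, 0, 0); (0, 1, 0, 0); (1, 1, 1, 0))


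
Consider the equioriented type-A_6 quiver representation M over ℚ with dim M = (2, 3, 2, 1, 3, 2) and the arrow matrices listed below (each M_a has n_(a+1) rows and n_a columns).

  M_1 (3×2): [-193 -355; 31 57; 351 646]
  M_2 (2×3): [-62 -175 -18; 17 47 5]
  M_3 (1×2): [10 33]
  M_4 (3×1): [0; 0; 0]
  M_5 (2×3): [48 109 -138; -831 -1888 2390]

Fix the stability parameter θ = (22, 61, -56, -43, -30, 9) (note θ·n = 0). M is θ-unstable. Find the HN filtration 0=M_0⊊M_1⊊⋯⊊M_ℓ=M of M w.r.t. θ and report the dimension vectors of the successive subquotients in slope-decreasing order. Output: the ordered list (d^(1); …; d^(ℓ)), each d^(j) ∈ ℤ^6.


Via rank(M_{q-1}∘⋯∘M_p): M ≅ I[1,3], I[1,4], I[2,2], I[5,5], I[5,6]^2.
μ_θ-semistable layers: μ^(1)=61; μ^(2)=9; μ^(3)=-4; μ^(4)=-30

((0, 1, 0, 0, 0, 0); (1, 1, 1, 0, 0, 2); (1, 1, 1, 1, 0, 0); (0, 0, 0, 0, 3, 0))


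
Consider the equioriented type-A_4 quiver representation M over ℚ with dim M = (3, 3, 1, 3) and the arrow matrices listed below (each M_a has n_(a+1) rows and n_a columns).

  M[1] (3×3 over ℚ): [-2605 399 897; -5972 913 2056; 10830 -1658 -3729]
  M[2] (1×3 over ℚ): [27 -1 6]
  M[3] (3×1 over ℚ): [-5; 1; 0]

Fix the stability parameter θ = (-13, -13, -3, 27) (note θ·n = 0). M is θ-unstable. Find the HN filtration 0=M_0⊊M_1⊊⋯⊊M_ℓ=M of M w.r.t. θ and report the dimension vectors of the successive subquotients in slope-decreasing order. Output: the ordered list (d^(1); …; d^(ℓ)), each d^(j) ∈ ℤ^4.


Barcode: M ≅ I[1,2]^2, I[1,4], I[4,4]^2. HN layers by μ_θ (3 steps, strictly decreasing):
  μ^(1)=27; μ^(2)=-3; μ^(3)=-13

((0, 0, 0, 3); (0, 0, 1, 0); (3, 3, 0, 0))


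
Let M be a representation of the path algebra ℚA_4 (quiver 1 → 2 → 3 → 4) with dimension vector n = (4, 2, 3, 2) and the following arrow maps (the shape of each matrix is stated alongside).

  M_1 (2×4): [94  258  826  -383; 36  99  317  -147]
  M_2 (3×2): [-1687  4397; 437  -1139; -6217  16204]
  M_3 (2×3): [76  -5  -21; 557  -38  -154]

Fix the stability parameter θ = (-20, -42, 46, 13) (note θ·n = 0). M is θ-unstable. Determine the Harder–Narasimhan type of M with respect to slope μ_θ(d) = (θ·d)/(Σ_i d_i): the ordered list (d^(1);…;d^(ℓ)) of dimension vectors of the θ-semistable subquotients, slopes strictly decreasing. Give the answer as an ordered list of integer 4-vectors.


Barcode: M ≅ I[1,1]^2, I[1,4]^2, I[3,3]. HN layers by μ_θ (4 steps, strictly decreasing):
  μ^(1)=46; μ^(2)=59/2; μ^(3)=-20; μ^(4)=-31

((0, 0, 1, 0); (0, 0, 2, 2); (2, 0, 0, 0); (2, 2, 0, 0))


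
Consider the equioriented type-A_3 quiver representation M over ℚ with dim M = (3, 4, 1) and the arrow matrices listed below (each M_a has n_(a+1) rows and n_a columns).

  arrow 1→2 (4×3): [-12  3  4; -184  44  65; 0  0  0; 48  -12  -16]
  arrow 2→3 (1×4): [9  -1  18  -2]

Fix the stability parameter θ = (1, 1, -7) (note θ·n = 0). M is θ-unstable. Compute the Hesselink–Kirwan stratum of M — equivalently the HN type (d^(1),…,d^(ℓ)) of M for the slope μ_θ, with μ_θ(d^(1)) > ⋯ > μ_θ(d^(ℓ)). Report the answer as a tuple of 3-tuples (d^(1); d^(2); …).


Via rank(M_{q-1}∘⋯∘M_p): M ≅ I[1,1], I[1,2], I[1,3], I[2,2]^2.
μ_θ-semistable layers: μ^(1)=1; μ^(2)=-5/3

((2, 3, 0); (1, 1, 1))


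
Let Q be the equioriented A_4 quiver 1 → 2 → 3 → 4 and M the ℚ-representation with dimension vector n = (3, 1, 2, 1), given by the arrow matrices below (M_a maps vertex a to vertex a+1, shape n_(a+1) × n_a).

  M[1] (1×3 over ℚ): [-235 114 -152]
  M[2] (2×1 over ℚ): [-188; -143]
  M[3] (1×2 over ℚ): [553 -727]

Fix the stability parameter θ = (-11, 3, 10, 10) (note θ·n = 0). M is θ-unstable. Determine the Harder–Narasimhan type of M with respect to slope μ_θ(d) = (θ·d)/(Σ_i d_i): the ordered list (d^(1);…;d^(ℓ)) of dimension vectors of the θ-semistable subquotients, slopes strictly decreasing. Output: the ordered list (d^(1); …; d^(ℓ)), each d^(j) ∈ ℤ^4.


Barcode: M ≅ I[1,1]^2, I[1,4], I[3,3]. HN layers by μ_θ (3 steps, strictly decreasing):
  μ^(1)=10; μ^(2)=3; μ^(3)=-11

((0, 0, 2, 1); (0, 1, 0, 0); (3, 0, 0, 0))


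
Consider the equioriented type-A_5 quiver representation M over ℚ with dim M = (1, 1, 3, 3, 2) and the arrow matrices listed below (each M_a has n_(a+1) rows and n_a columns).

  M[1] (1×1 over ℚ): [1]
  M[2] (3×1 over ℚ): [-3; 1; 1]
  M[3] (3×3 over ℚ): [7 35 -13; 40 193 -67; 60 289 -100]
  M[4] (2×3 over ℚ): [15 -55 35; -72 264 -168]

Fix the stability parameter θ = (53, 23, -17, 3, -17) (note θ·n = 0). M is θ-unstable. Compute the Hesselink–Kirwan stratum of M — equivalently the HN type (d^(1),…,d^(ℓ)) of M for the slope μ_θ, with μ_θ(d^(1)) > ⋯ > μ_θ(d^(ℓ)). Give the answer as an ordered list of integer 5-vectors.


Barcode: M ≅ I[1,4], I[3,4], I[3,5], I[5,5]. HN layers by μ_θ (4 steps, strictly decreasing):
  μ^(1)=31/2; μ^(2)=3; μ^(3)=-7; μ^(4)=-17

((1, 1, 1, 1, 0); (0, 0, 0, 1, 0); (0, 0, 0, 1, 1); (0, 0, 2, 0, 1))


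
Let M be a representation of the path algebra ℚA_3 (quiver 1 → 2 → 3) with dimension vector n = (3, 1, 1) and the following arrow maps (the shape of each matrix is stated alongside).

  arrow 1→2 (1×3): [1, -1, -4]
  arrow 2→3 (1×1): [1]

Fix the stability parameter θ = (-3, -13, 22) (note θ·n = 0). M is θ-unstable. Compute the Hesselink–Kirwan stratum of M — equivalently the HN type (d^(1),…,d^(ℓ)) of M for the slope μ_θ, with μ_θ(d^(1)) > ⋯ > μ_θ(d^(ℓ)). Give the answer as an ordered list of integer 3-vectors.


Barcode: M ≅ I[1,1]^2, I[1,3]. HN layers by μ_θ (3 steps, strictly decreasing):
  μ^(1)=22; μ^(2)=-3; μ^(3)=-8

((0, 0, 1); (2, 0, 0); (1, 1, 0))


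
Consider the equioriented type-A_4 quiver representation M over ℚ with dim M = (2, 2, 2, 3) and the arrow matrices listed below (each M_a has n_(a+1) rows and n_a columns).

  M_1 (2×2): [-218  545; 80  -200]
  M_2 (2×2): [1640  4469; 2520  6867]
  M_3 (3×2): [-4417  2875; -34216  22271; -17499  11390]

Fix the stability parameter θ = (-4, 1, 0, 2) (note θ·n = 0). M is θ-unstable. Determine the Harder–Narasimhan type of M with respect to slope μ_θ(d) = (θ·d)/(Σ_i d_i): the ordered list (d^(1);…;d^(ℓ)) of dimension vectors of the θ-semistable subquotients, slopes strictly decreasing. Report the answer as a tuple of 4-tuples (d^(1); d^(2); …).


Interval decomposition of M: I[1,1], I[1,2], I[2,4], I[3,4], I[4,4].
HN type (ℓ=5): μ^(1)=2; μ^(2)=1; μ^(3)=1/2; μ^(4)=0; μ^(5)=-4

((0, 0, 0, 3); (0, 1, 0, 0); (0, 1, 1, 0); (0, 0, 1, 0); (2, 0, 0, 0))


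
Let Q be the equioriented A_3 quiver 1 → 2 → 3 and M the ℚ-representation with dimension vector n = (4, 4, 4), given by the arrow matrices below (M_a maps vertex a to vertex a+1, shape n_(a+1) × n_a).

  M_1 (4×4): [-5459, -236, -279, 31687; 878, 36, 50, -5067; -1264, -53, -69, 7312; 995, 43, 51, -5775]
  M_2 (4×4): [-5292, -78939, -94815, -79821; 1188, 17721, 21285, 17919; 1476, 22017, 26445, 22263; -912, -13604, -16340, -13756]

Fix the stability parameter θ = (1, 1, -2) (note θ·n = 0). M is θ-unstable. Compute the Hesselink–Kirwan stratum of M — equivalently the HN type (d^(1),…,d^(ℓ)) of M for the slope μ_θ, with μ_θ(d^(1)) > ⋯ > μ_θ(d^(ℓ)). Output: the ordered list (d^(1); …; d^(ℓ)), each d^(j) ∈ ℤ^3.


Interval decomposition of M: I[1,2]^3, I[1,3], I[3,3]^3.
HN type (ℓ=3): μ^(1)=1; μ^(2)=0; μ^(3)=-2

((3, 3, 0); (1, 1, 1); (0, 0, 3))


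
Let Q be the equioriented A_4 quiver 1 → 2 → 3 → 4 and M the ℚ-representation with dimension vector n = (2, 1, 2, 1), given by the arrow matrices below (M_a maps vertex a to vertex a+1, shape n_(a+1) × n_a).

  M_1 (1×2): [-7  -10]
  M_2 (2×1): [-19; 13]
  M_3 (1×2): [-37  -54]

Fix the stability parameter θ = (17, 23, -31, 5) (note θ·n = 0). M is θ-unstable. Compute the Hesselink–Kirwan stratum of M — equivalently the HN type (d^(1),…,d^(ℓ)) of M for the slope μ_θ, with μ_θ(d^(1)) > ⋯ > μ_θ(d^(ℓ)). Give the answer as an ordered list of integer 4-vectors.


Barcode: M ≅ I[1,1], I[1,4], I[3,3]. HN layers by μ_θ (4 steps, strictly decreasing):
  μ^(1)=17; μ^(2)=5; μ^(3)=3; μ^(4)=-31

((1, 0, 0, 0); (0, 0, 0, 1); (1, 1, 1, 0); (0, 0, 1, 0))


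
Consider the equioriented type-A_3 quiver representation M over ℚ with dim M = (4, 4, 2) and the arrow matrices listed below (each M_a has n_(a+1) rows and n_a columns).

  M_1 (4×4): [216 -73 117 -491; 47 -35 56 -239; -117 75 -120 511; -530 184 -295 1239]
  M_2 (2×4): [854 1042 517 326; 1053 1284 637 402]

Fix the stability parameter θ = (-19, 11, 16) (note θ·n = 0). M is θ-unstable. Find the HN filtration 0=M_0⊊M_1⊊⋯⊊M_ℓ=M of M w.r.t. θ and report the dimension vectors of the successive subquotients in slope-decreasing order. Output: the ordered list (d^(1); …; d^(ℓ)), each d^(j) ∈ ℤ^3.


Barcode: M ≅ I[1,2]^2, I[1,3]^2. HN layers by μ_θ (3 steps, strictly decreasing):
  μ^(1)=16; μ^(2)=11; μ^(3)=-19

((0, 0, 2); (0, 4, 0); (4, 0, 0))


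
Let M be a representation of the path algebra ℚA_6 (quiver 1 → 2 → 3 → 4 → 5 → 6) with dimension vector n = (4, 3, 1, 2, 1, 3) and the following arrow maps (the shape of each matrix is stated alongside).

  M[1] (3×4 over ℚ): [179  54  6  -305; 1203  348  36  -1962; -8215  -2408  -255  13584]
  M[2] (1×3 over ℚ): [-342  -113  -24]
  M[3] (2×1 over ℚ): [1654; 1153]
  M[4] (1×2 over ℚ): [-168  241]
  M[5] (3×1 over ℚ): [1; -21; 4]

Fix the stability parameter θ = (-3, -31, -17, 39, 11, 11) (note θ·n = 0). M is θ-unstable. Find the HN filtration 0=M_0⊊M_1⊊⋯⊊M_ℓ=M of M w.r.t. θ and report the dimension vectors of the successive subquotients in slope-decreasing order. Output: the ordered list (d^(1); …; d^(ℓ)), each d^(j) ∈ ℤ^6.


Interval decomposition of M: I[1,1], I[1,2]^2, I[1,6], I[4,4], I[6,6]^2.
HN type (ℓ=5): μ^(1)=39; μ^(2)=61/3; μ^(3)=11; μ^(4)=-3; μ^(5)=-17

((0, 0, 0, 1, 0, 0); (0, 0, 0, 1, 1, 1); (0, 0, 0, 0, 0, 2); (1, 0, 0, 0, 0, 0); (3, 3, 1, 0, 0, 0))


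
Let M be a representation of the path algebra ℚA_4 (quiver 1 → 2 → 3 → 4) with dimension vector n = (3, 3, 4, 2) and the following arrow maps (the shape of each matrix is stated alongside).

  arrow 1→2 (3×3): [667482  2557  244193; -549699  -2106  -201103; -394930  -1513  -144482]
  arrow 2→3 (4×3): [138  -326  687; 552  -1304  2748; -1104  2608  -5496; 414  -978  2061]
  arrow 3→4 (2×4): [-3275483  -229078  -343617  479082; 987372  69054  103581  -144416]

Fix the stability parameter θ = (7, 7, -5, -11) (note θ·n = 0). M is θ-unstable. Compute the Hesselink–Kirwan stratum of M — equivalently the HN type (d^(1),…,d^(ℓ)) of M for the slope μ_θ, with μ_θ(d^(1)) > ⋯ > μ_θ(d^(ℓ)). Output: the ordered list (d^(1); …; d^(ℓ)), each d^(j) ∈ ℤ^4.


Via rank(M_{q-1}∘⋯∘M_p): M ≅ I[1,2]^2, I[1,4], I[3,3]^2, I[3,4].
μ_θ-semistable layers: μ^(1)=7; μ^(2)=-1/2; μ^(3)=-5; μ^(4)=-8

((2, 2, 0, 0); (1, 1, 1, 1); (0, 0, 2, 0); (0, 0, 1, 1))


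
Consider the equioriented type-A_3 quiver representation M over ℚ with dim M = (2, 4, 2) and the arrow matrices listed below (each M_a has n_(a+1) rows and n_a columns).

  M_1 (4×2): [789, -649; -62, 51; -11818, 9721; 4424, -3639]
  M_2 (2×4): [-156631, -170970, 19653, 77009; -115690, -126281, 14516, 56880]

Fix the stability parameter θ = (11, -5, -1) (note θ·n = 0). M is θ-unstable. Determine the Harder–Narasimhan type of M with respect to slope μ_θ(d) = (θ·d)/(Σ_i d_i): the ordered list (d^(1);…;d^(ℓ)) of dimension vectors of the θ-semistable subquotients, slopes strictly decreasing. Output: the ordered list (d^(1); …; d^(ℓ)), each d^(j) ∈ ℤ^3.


Via rank(M_{q-1}∘⋯∘M_p): M ≅ I[1,3]^2, I[2,2]^2.
μ_θ-semistable layers: μ^(1)=5/3; μ^(2)=-5

((2, 2, 2); (0, 2, 0))


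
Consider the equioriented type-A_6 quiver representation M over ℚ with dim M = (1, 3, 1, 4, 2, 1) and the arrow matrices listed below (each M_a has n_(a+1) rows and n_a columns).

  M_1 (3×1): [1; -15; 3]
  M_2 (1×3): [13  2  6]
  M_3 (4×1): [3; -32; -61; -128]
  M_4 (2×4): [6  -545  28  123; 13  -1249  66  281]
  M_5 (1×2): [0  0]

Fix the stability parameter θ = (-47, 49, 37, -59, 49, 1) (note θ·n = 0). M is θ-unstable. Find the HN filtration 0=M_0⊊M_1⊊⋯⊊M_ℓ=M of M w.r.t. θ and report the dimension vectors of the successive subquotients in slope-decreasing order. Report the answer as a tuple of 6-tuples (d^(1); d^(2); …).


Via rank(M_{q-1}∘⋯∘M_p): M ≅ I[1,5], I[2,2]^2, I[4,4]^2, I[4,5], I[6,6].
μ_θ-semistable layers: μ^(1)=49; μ^(2)=9; μ^(3)=1; μ^(4)=-47; μ^(5)=-59

((0, 2, 0, 0, 2, 0); (0, 1, 1, 1, 0, 0); (0, 0, 0, 0, 0, 1); (1, 0, 0, 0, 0, 0); (0, 0, 0, 3, 0, 0))


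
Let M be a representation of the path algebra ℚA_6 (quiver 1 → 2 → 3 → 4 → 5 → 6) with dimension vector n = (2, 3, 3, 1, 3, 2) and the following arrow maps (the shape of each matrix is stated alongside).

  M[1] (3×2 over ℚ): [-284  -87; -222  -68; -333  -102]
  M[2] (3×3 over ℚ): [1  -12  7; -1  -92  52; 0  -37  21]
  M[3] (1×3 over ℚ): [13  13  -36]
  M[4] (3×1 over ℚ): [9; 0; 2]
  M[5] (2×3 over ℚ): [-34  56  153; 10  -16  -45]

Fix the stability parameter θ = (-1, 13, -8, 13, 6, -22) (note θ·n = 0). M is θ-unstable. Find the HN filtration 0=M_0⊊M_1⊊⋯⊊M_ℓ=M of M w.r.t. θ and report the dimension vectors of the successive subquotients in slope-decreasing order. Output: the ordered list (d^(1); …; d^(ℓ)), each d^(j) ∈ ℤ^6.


Interval decomposition of M: I[1,3], I[1,5], I[2,3], I[5,6]^2.
HN type (ℓ=4): μ^(1)=19/2; μ^(2)=5/2; μ^(3)=-1; μ^(4)=-8

((0, 0, 0, 1, 1, 0); (0, 3, 3, 0, 0, 0); (2, 0, 0, 0, 0, 0); (0, 0, 0, 0, 2, 2))


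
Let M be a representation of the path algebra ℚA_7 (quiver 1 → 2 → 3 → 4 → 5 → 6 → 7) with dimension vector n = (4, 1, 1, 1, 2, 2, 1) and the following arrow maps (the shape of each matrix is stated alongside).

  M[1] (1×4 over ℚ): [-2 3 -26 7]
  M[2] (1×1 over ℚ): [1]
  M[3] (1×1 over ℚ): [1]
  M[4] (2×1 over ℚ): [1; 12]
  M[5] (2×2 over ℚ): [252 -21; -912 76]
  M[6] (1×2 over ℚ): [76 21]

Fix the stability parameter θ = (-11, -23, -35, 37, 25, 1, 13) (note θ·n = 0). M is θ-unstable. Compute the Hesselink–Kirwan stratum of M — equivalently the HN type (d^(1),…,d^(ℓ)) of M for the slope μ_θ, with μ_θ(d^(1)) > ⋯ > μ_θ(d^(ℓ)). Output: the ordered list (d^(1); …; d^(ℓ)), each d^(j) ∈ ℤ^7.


Via rank(M_{q-1}∘⋯∘M_p): M ≅ I[1,1]^3, I[1,5], I[5,6], I[6,7].
μ_θ-semistable layers: μ^(1)=31; μ^(2)=13; μ^(3)=1; μ^(4)=-11; μ^(5)=-23

((0, 0, 0, 1, 1, 0, 0); (0, 0, 0, 0, 1, 1, 1); (0, 0, 0, 0, 0, 1, 0); (3, 0, 0, 0, 0, 0, 0); (1, 1, 1, 0, 0, 0, 0))


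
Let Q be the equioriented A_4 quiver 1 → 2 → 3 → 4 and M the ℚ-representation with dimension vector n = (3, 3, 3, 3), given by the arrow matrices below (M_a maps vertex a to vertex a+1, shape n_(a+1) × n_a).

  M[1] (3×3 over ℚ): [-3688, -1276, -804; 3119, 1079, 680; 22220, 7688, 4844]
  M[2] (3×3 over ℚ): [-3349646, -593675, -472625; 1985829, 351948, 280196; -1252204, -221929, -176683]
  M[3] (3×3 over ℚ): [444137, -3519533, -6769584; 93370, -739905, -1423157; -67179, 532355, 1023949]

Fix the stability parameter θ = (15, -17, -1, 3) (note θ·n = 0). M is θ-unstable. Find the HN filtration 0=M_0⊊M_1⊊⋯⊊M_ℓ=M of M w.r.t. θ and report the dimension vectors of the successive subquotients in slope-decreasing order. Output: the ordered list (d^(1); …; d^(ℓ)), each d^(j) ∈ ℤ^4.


Interval decomposition of M: I[1,1], I[1,4]^2, I[2,2], I[3,4].
HN type (ℓ=4): μ^(1)=15; μ^(2)=3; μ^(3)=-1; μ^(4)=-17

((1, 0, 0, 0); (0, 0, 0, 3); (2, 2, 3, 0); (0, 1, 0, 0))


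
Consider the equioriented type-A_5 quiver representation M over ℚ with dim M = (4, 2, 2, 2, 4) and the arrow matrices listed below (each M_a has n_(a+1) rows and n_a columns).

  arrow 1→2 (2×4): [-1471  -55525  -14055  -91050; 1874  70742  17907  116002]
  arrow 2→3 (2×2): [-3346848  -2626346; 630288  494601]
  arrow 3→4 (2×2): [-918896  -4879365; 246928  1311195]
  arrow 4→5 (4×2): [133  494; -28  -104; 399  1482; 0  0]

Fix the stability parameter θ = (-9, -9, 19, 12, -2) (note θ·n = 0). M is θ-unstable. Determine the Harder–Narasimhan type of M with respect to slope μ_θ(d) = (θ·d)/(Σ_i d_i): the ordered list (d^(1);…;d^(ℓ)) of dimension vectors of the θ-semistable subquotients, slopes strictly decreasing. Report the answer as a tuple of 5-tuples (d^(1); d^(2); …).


Barcode: M ≅ I[1,1]^2, I[1,2], I[1,5], I[3,3], I[4,4], I[5,5]^3. HN layers by μ_θ (5 steps, strictly decreasing):
  μ^(1)=19; μ^(2)=12; μ^(3)=29/3; μ^(4)=-2; μ^(5)=-9

((0, 0, 1, 0, 0); (0, 0, 0, 1, 0); (0, 0, 1, 1, 1); (0, 0, 0, 0, 3); (4, 2, 0, 0, 0))


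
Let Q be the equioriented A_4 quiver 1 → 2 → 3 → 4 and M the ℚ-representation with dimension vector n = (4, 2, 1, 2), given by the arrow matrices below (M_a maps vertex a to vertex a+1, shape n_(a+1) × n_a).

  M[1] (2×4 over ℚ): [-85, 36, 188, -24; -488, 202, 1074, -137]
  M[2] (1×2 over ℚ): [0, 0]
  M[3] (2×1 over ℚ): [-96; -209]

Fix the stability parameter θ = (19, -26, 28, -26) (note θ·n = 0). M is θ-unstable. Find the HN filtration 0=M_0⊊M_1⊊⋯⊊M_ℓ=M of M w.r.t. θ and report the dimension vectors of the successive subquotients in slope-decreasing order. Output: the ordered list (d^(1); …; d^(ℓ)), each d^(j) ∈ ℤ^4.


Interval decomposition of M: I[1,1]^2, I[1,2]^2, I[3,4], I[4,4].
HN type (ℓ=4): μ^(1)=19; μ^(2)=1; μ^(3)=-7/2; μ^(4)=-26

((2, 0, 0, 0); (0, 0, 1, 1); (2, 2, 0, 0); (0, 0, 0, 1))


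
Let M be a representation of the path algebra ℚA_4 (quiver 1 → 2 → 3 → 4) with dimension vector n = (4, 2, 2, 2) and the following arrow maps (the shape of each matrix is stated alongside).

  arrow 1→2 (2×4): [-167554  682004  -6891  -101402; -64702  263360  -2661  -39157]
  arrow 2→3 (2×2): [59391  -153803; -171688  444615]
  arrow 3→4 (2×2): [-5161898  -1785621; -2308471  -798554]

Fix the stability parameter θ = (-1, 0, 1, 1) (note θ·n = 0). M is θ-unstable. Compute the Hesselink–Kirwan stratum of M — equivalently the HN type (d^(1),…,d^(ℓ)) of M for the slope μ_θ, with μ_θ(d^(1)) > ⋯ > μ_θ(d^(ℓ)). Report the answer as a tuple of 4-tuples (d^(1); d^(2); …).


Barcode: M ≅ I[1,1]^2, I[1,4]^2. HN layers by μ_θ (3 steps, strictly decreasing):
  μ^(1)=1; μ^(2)=0; μ^(3)=-1

((0, 0, 2, 2); (0, 2, 0, 0); (4, 0, 0, 0))


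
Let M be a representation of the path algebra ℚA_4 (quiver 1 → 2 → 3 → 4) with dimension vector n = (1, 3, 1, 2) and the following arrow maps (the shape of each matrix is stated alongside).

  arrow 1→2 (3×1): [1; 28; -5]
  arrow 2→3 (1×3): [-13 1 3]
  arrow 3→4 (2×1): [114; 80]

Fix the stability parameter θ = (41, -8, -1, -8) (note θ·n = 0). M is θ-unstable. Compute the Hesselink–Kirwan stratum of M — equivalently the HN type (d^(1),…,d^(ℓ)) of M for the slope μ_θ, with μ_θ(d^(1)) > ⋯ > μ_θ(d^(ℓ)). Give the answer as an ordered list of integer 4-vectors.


Barcode: M ≅ I[1,2], I[2,2], I[2,4], I[4,4]. HN layers by μ_θ (3 steps, strictly decreasing):
  μ^(1)=33/2; μ^(2)=-9/2; μ^(3)=-8

((1, 1, 0, 0); (0, 0, 1, 1); (0, 2, 0, 1))


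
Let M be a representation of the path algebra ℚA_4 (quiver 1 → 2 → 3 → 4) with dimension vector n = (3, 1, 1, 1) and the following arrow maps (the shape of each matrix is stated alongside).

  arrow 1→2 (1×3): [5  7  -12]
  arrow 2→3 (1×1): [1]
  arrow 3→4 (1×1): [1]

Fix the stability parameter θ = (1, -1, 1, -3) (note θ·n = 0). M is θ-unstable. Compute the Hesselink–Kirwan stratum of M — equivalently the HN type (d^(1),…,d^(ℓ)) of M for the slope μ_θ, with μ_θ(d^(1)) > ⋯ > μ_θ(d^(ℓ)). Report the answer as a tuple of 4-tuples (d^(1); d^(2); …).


Via rank(M_{q-1}∘⋯∘M_p): M ≅ I[1,1]^2, I[1,4].
μ_θ-semistable layers: μ^(1)=1; μ^(2)=-1/2

((2, 0, 0, 0); (1, 1, 1, 1))


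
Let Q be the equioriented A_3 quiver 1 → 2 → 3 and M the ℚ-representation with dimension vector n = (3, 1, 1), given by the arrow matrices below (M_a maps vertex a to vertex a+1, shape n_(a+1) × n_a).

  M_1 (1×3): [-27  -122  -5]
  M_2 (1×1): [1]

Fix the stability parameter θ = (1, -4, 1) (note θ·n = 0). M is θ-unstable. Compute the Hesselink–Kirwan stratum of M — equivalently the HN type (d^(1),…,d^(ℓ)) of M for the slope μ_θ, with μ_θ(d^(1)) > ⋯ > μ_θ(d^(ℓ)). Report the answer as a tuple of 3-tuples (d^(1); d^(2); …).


Interval decomposition of M: I[1,1]^2, I[1,3].
HN type (ℓ=2): μ^(1)=1; μ^(2)=-3/2

((2, 0, 1); (1, 1, 0))


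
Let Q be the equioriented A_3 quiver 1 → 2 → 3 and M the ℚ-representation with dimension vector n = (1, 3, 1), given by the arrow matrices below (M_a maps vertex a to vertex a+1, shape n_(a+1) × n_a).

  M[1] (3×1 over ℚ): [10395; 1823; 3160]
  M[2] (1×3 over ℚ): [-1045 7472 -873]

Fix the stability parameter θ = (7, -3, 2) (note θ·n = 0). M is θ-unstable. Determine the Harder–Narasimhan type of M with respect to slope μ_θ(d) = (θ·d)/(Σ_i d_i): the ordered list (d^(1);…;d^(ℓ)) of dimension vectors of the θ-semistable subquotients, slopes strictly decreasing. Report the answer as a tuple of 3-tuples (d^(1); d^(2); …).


Interval decomposition of M: I[1,3], I[2,2]^2.
HN type (ℓ=2): μ^(1)=2; μ^(2)=-3

((1, 1, 1); (0, 2, 0))


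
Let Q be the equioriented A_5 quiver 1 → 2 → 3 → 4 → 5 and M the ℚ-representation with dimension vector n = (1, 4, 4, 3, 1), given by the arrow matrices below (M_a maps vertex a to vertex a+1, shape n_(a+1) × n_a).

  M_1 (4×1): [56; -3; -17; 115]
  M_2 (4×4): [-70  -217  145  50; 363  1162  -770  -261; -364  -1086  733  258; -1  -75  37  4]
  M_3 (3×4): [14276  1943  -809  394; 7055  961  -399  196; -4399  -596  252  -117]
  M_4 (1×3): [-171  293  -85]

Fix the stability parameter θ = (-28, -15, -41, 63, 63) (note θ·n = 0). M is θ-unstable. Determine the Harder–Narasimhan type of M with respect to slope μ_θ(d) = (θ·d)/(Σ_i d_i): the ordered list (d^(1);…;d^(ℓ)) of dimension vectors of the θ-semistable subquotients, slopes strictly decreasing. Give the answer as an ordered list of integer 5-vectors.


Via rank(M_{q-1}∘⋯∘M_p): M ≅ I[1,3], I[2,4]^2, I[2,5].
μ_θ-semistable layers: μ^(1)=63; μ^(2)=-28

((0, 0, 0, 3, 1); (1, 4, 4, 0, 0))


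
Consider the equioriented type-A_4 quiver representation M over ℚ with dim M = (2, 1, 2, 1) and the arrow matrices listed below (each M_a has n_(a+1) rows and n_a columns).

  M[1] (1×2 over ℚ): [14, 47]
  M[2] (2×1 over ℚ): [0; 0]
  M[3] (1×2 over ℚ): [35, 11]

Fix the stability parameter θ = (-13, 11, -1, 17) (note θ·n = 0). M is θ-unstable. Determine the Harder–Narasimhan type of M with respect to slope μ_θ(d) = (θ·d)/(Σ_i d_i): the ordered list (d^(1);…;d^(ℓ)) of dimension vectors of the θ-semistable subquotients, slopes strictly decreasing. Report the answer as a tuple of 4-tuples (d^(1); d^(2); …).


Via rank(M_{q-1}∘⋯∘M_p): M ≅ I[1,1], I[1,2], I[3,3], I[3,4].
μ_θ-semistable layers: μ^(1)=17; μ^(2)=11; μ^(3)=-1; μ^(4)=-13

((0, 0, 0, 1); (0, 1, 0, 0); (0, 0, 2, 0); (2, 0, 0, 0))


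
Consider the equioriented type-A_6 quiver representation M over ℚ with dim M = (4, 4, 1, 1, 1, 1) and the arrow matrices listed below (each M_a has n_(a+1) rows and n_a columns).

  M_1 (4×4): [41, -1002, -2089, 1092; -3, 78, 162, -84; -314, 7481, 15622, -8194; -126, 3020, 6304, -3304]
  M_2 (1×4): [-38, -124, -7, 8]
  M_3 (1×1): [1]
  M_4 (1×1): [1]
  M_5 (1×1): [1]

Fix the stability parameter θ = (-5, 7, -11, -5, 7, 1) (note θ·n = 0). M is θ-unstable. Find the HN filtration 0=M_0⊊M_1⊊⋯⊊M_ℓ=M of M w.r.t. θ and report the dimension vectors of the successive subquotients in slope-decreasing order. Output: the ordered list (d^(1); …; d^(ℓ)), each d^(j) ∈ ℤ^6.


Via rank(M_{q-1}∘⋯∘M_p): M ≅ I[1,1], I[1,2]^2, I[1,6], I[2,2].
μ_θ-semistable layers: μ^(1)=7; μ^(2)=4; μ^(3)=-3; μ^(4)=-5

((0, 3, 0, 0, 0, 0); (0, 0, 0, 0, 1, 1); (0, 1, 1, 1, 0, 0); (4, 0, 0, 0, 0, 0))


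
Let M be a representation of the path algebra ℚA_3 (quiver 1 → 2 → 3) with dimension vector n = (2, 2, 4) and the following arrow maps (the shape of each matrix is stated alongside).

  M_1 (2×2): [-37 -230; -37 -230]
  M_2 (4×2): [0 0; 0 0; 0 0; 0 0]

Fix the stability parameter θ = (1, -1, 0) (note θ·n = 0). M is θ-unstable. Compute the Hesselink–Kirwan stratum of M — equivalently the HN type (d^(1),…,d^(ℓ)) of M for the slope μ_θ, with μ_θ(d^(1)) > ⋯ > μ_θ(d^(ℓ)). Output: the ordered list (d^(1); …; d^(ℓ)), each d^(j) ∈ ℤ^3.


Interval decomposition of M: I[1,1], I[1,2], I[2,2], I[3,3]^4.
HN type (ℓ=3): μ^(1)=1; μ^(2)=0; μ^(3)=-1

((1, 0, 0); (1, 1, 4); (0, 1, 0))


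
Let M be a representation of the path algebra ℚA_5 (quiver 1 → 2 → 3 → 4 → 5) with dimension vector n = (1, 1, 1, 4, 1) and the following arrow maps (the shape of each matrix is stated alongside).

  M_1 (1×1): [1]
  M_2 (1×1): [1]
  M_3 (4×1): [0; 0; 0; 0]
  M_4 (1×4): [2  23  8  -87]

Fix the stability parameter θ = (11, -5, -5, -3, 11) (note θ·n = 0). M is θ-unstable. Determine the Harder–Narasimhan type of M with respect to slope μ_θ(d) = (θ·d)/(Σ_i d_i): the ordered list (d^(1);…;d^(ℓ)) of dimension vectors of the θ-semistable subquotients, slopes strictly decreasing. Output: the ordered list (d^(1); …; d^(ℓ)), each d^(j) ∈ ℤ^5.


Via rank(M_{q-1}∘⋯∘M_p): M ≅ I[1,3], I[4,4]^3, I[4,5].
μ_θ-semistable layers: μ^(1)=11; μ^(2)=1/3; μ^(3)=-3

((0, 0, 0, 0, 1); (1, 1, 1, 0, 0); (0, 0, 0, 4, 0))


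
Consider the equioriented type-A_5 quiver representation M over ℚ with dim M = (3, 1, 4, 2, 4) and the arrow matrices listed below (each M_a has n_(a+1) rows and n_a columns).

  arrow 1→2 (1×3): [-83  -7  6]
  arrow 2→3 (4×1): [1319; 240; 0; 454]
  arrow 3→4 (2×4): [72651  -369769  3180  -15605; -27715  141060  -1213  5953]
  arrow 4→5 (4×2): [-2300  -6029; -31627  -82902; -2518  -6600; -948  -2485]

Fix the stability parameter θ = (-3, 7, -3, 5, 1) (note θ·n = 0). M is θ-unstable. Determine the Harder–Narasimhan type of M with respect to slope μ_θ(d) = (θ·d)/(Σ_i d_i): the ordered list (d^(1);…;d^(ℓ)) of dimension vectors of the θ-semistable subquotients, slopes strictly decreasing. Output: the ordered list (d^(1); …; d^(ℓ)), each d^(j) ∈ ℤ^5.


Interval decomposition of M: I[1,1]^2, I[1,5], I[3,3]^2, I[3,5], I[5,5]^2.
HN type (ℓ=4): μ^(1)=3; μ^(2)=2; μ^(3)=1; μ^(4)=-3

((0, 0, 0, 2, 2); (0, 1, 1, 0, 0); (0, 0, 0, 0, 2); (3, 0, 3, 0, 0))


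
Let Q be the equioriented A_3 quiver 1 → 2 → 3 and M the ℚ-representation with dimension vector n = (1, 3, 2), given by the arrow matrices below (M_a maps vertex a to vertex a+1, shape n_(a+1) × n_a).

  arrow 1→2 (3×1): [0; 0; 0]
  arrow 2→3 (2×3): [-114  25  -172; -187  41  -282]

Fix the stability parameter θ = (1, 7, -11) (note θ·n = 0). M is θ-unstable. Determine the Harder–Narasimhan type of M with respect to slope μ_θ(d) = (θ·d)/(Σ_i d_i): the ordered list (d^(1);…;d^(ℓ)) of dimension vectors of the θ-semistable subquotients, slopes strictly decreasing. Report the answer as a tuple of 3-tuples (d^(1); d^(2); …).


Barcode: M ≅ I[1,1], I[2,2], I[2,3]^2. HN layers by μ_θ (3 steps, strictly decreasing):
  μ^(1)=7; μ^(2)=1; μ^(3)=-2

((0, 1, 0); (1, 0, 0); (0, 2, 2))


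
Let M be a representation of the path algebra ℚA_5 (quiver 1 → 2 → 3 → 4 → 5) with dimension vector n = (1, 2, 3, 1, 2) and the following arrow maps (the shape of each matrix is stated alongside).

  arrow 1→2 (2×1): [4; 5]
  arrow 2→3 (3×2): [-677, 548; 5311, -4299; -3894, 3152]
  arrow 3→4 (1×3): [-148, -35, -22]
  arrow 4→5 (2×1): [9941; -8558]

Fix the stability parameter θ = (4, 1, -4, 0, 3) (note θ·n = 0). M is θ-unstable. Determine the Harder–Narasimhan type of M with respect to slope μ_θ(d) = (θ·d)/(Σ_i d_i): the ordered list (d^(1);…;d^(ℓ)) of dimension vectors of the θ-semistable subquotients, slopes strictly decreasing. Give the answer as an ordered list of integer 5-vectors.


Interval decomposition of M: I[1,5], I[2,3], I[3,3], I[5,5].
HN type (ℓ=4): μ^(1)=3; μ^(2)=1/4; μ^(3)=-3/2; μ^(4)=-4

((0, 0, 0, 0, 2); (1, 1, 1, 1, 0); (0, 1, 1, 0, 0); (0, 0, 1, 0, 0))


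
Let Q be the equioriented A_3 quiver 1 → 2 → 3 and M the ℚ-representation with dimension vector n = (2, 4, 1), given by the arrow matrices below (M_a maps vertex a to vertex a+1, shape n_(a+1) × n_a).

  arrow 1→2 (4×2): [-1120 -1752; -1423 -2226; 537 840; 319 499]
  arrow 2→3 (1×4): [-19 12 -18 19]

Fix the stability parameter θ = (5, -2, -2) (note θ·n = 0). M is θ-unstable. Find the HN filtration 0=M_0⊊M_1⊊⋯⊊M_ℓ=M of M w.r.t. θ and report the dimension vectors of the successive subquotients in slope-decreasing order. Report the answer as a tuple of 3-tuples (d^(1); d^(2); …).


Barcode: M ≅ I[1,2], I[1,3], I[2,2]^2. HN layers by μ_θ (3 steps, strictly decreasing):
  μ^(1)=3/2; μ^(2)=1/3; μ^(3)=-2

((1, 1, 0); (1, 1, 1); (0, 2, 0))


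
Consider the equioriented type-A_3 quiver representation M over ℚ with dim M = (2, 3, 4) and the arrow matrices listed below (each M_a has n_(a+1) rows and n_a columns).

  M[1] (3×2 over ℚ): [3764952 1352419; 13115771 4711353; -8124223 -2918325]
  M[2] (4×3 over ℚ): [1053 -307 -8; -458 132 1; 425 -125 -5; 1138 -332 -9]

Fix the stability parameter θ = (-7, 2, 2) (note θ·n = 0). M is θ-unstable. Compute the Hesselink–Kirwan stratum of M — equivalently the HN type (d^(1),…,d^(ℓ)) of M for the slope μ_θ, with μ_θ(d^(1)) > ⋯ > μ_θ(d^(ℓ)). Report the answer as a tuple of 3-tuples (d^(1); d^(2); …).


Interval decomposition of M: I[1,3]^2, I[2,2], I[3,3]^2.
HN type (ℓ=2): μ^(1)=2; μ^(2)=-7

((0, 3, 4); (2, 0, 0))


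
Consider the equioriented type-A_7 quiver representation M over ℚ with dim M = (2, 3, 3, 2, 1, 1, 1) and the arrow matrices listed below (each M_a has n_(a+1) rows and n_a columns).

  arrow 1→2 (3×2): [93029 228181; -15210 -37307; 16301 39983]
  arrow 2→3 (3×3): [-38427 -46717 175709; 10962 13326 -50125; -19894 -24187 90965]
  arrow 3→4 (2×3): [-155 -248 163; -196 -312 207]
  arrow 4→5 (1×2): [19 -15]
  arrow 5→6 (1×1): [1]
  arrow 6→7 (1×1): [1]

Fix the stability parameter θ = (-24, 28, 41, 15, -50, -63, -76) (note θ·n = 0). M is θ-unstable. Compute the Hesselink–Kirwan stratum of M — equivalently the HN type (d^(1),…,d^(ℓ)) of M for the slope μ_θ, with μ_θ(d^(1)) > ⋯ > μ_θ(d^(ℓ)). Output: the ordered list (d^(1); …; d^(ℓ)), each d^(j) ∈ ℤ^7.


Barcode: M ≅ I[1,4], I[1,7], I[2,3]. HN layers by μ_θ (4 steps, strictly decreasing):
  μ^(1)=41; μ^(2)=28; μ^(3)=-35/2; μ^(4)=-24

((0, 0, 1, 0, 0, 0, 0); (0, 2, 1, 1, 0, 0, 0); (0, 1, 1, 1, 1, 1, 1); (2, 0, 0, 0, 0, 0, 0))


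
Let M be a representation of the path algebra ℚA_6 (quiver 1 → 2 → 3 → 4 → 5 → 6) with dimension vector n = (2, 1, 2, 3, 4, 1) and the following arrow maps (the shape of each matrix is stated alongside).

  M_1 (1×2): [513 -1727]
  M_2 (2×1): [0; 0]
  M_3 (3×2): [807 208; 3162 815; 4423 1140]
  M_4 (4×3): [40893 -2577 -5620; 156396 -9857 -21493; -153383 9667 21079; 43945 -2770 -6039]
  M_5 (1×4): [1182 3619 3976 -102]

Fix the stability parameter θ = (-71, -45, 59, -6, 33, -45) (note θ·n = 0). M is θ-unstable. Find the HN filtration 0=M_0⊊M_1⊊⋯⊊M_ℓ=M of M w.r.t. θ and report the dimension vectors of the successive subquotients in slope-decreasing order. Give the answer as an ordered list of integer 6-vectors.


Barcode: M ≅ I[1,1], I[1,2], I[3,5], I[3,6], I[4,5], I[5,5]. HN layers by μ_θ (6 steps, strictly decreasing):
  μ^(1)=33; μ^(2)=53/2; μ^(3)=41/4; μ^(4)=-6; μ^(5)=-45; μ^(6)=-71

((0, 0, 0, 0, 3, 0); (0, 0, 1, 1, 0, 0); (0, 0, 1, 1, 1, 1); (0, 0, 0, 1, 0, 0); (0, 1, 0, 0, 0, 0); (2, 0, 0, 0, 0, 0))


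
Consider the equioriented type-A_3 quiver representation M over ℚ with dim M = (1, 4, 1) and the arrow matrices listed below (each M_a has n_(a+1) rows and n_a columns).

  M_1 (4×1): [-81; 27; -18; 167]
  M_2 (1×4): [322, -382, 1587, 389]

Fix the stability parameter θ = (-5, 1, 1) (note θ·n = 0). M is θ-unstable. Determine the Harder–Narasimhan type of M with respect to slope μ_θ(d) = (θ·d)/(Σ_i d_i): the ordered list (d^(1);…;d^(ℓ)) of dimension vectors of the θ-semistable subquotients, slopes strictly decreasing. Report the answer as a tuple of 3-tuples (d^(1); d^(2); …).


Via rank(M_{q-1}∘⋯∘M_p): M ≅ I[1,3], I[2,2]^3.
μ_θ-semistable layers: μ^(1)=1; μ^(2)=-5

((0, 4, 1); (1, 0, 0))


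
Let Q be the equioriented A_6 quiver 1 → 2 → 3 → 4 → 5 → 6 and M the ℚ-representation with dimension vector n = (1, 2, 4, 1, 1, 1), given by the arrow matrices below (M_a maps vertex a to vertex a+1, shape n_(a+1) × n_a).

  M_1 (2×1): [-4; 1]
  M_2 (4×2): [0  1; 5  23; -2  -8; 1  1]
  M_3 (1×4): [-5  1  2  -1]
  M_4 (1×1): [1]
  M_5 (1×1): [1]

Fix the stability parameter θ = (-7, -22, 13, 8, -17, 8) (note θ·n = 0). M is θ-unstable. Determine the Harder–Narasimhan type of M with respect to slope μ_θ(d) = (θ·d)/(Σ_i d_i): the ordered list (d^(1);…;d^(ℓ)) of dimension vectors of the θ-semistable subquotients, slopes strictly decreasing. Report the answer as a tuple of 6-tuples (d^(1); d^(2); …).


Interval decomposition of M: I[1,6], I[2,3], I[3,3]^2.
HN type (ℓ=5): μ^(1)=13; μ^(2)=8; μ^(3)=4/3; μ^(4)=-29/2; μ^(5)=-22

((0, 0, 3, 0, 0, 0); (0, 0, 0, 0, 0, 1); (0, 0, 1, 1, 1, 0); (1, 1, 0, 0, 0, 0); (0, 1, 0, 0, 0, 0))
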